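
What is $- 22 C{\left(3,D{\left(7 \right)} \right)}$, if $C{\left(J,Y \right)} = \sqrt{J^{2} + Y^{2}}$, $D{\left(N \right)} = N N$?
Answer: $- 22 \sqrt{2410} \approx -1080.0$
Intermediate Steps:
$D{\left(N \right)} = N^{2}$
$- 22 C{\left(3,D{\left(7 \right)} \right)} = - 22 \sqrt{3^{2} + \left(7^{2}\right)^{2}} = - 22 \sqrt{9 + 49^{2}} = - 22 \sqrt{9 + 2401} = - 22 \sqrt{2410}$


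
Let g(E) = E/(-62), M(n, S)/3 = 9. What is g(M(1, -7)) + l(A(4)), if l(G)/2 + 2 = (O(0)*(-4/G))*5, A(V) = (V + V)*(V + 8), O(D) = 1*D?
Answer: -275/62 ≈ -4.4355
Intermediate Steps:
M(n, S) = 27 (M(n, S) = 3*9 = 27)
O(D) = D
A(V) = 2*V*(8 + V) (A(V) = (2*V)*(8 + V) = 2*V*(8 + V))
l(G) = -4 (l(G) = -4 + 2*((0*(-4/G))*5) = -4 + 2*(0*5) = -4 + 2*0 = -4 + 0 = -4)
g(E) = -E/62 (g(E) = E*(-1/62) = -E/62)
g(M(1, -7)) + l(A(4)) = -1/62*27 - 4 = -27/62 - 4 = -275/62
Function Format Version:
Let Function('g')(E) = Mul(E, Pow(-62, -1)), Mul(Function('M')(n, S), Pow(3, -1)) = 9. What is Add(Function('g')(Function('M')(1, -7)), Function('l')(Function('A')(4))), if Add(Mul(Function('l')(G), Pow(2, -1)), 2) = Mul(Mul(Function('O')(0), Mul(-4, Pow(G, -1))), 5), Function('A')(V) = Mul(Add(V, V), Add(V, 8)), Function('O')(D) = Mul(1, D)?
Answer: Rational(-275, 62) ≈ -4.4355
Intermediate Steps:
Function('M')(n, S) = 27 (Function('M')(n, S) = Mul(3, 9) = 27)
Function('O')(D) = D
Function('A')(V) = Mul(2, V, Add(8, V)) (Function('A')(V) = Mul(Mul(2, V), Add(8, V)) = Mul(2, V, Add(8, V)))
Function('l')(G) = -4 (Function('l')(G) = Add(-4, Mul(2, Mul(Mul(0, Mul(-4, Pow(G, -1))), 5))) = Add(-4, Mul(2, Mul(0, 5))) = Add(-4, Mul(2, 0)) = Add(-4, 0) = -4)
Function('g')(E) = Mul(Rational(-1, 62), E) (Function('g')(E) = Mul(E, Rational(-1, 62)) = Mul(Rational(-1, 62), E))
Add(Function('g')(Function('M')(1, -7)), Function('l')(Function('A')(4))) = Add(Mul(Rational(-1, 62), 27), -4) = Add(Rational(-27, 62), -4) = Rational(-275, 62)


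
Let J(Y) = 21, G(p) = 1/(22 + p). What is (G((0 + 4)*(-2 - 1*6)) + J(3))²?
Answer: 43681/100 ≈ 436.81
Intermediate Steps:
(G((0 + 4)*(-2 - 1*6)) + J(3))² = (1/(22 + (0 + 4)*(-2 - 1*6)) + 21)² = (1/(22 + 4*(-2 - 6)) + 21)² = (1/(22 + 4*(-8)) + 21)² = (1/(22 - 32) + 21)² = (1/(-10) + 21)² = (-⅒ + 21)² = (209/10)² = 43681/100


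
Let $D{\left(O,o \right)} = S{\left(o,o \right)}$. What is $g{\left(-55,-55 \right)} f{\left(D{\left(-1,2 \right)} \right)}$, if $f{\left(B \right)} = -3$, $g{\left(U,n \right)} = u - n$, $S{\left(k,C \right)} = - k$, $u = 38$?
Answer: $-279$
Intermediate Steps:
$g{\left(U,n \right)} = 38 - n$
$D{\left(O,o \right)} = - o$
$g{\left(-55,-55 \right)} f{\left(D{\left(-1,2 \right)} \right)} = \left(38 - -55\right) \left(-3\right) = \left(38 + 55\right) \left(-3\right) = 93 \left(-3\right) = -279$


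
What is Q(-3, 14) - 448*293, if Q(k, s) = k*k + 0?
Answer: -131255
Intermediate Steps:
Q(k, s) = k² (Q(k, s) = k² + 0 = k²)
Q(-3, 14) - 448*293 = (-3)² - 448*293 = 9 - 131264 = -131255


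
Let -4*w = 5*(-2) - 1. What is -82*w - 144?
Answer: -739/2 ≈ -369.50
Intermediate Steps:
w = 11/4 (w = -(5*(-2) - 1)/4 = -(-10 - 1)/4 = -¼*(-11) = 11/4 ≈ 2.7500)
-82*w - 144 = -82*11/4 - 144 = -451/2 - 144 = -739/2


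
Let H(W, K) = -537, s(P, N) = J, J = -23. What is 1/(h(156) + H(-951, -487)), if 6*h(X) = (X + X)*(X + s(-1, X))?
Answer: 1/6379 ≈ 0.00015676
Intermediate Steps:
s(P, N) = -23
h(X) = X*(-23 + X)/3 (h(X) = ((X + X)*(X - 23))/6 = ((2*X)*(-23 + X))/6 = (2*X*(-23 + X))/6 = X*(-23 + X)/3)
1/(h(156) + H(-951, -487)) = 1/((⅓)*156*(-23 + 156) - 537) = 1/((⅓)*156*133 - 537) = 1/(6916 - 537) = 1/6379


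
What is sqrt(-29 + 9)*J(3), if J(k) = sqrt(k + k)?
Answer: 2*I*sqrt(30) ≈ 10.954*I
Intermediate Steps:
J(k) = sqrt(2)*sqrt(k) (J(k) = sqrt(2*k) = sqrt(2)*sqrt(k))
sqrt(-29 + 9)*J(3) = sqrt(-29 + 9)*(sqrt(2)*sqrt(3)) = sqrt(-20)*sqrt(6) = (2*I*sqrt(5))*sqrt(6) = 2*I*sqrt(30)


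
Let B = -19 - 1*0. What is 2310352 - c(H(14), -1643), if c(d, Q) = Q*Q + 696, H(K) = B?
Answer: -389793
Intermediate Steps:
B = -19 (B = -19 + 0 = -19)
H(K) = -19
c(d, Q) = 696 + Q² (c(d, Q) = Q² + 696 = 696 + Q²)
2310352 - c(H(14), -1643) = 2310352 - (696 + (-1643)²) = 2310352 - (696 + 2699449) = 2310352 - 1*2700145 = 2310352 - 2700145 = -389793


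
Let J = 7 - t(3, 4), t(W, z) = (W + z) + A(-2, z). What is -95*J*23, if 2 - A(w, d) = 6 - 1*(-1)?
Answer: -10925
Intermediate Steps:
A(w, d) = -5 (A(w, d) = 2 - (6 - 1*(-1)) = 2 - (6 + 1) = 2 - 1*7 = 2 - 7 = -5)
t(W, z) = -5 + W + z (t(W, z) = (W + z) - 5 = -5 + W + z)
J = 5 (J = 7 - (-5 + 3 + 4) = 7 - 1*2 = 7 - 2 = 5)
-95*J*23 = -95*5*23 = -475*23 = -10925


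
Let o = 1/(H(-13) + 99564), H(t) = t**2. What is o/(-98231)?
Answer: -1/9796872323 ≈ -1.0207e-10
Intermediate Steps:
o = 1/99733 (o = 1/((-13)**2 + 99564) = 1/(169 + 99564) = 1/99733 ≈ 1.0027e-5)
o/(-98231) = (1/99733)/(-98231) = (1/99733)*(-1/98231) = -1/9796872323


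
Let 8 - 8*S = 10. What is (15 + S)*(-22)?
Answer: -649/2 ≈ -324.50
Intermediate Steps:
S = -¼ (S = 1 - ⅛*10 = 1 - 5/4 = -¼ ≈ -0.25000)
(15 + S)*(-22) = (15 - ¼)*(-22) = (59/4)*(-22) = -649/2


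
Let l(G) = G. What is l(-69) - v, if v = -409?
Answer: 340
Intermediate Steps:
l(-69) - v = -69 - 1*(-409) = -69 + 409 = 340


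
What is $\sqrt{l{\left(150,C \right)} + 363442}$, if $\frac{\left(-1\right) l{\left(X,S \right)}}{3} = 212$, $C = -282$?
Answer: $\sqrt{362806} \approx 602.33$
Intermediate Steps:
$l{\left(X,S \right)} = -636$ ($l{\left(X,S \right)} = \left(-3\right) 212 = -636$)
$\sqrt{l{\left(150,C \right)} + 363442} = \sqrt{-636 + 363442} = \sqrt{362806}$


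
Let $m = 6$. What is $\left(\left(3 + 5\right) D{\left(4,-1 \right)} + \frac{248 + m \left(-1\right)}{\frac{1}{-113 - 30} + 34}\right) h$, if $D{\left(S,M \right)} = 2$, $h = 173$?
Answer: $\frac{19442086}{4861} \approx 3999.6$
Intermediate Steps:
$\left(\left(3 + 5\right) D{\left(4,-1 \right)} + \frac{248 + m \left(-1\right)}{\frac{1}{-113 - 30} + 34}\right) h = \left(\left(3 + 5\right) 2 + \frac{248 + 6 \left(-1\right)}{\frac{1}{-113 - 30} + 34}\right) 173 = \left(8 \cdot 2 + \frac{248 - 6}{\frac{1}{-143} + 34}\right) 173 = \left(16 + \frac{242}{- \frac{1}{143} + 34}\right) 173 = \left(16 + \frac{242}{\frac{4861}{143}}\right) 173 = \left(16 + 242 \cdot \frac{143}{4861}\right) 173 = \left(16 + \frac{34606}{4861}\right) 173 = \frac{112382}{4861} \cdot 173 = \frac{19442086}{4861}$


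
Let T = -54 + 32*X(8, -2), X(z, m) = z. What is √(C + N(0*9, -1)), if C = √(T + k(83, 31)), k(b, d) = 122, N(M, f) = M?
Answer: 3*√2 ≈ 4.2426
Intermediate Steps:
T = 202 (T = -54 + 32*8 = -54 + 256 = 202)
C = 18 (C = √(202 + 122) = √324 = 18)
√(C + N(0*9, -1)) = √(18 + 0*9) = √(18 + 0) = √18 = 3*√2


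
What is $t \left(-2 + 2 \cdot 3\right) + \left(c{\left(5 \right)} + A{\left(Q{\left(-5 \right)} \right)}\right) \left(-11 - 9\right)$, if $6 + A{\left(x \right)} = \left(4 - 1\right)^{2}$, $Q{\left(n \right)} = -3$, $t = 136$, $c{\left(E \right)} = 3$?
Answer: $424$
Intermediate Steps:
$A{\left(x \right)} = 3$ ($A{\left(x \right)} = -6 + \left(4 - 1\right)^{2} = -6 + 3^{2} = -6 + 9 = 3$)
$t \left(-2 + 2 \cdot 3\right) + \left(c{\left(5 \right)} + A{\left(Q{\left(-5 \right)} \right)}\right) \left(-11 - 9\right) = 136 \left(-2 + 2 \cdot 3\right) + \left(3 + 3\right) \left(-11 - 9\right) = 136 \left(-2 + 6\right) + 6 \left(-20\right) = 136 \cdot 4 - 120 = 544 - 120 = 424$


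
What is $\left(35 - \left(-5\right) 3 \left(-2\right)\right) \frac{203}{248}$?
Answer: $\frac{1015}{248} \approx 4.0927$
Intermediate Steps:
$\left(35 - \left(-5\right) 3 \left(-2\right)\right) \frac{203}{248} = \left(35 - \left(-15\right) \left(-2\right)\right) 203 \cdot \frac{1}{248} = \left(35 - 30\right) \frac{203}{248} = 5 \cdot \frac{203}{248} = \frac{1015}{248}$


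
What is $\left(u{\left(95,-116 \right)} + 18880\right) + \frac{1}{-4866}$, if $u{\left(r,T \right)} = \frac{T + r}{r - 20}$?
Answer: $\frac{2296717913}{121650} \approx 18880.0$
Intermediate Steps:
$u{\left(r,T \right)} = \frac{T + r}{-20 + r}$
$\left(u{\left(95,-116 \right)} + 18880\right) + \frac{1}{-4866} = \left(\frac{-116 + 95}{-20 + 95} + 18880\right) + \frac{1}{-4866} = \left(\frac{1}{75} \left(-21\right) + 18880\right) - \frac{1}{4866} = \left(- \frac{7}{25} + 18880\right) - \frac{1}{4866} = \frac{471993}{25} - \frac{1}{4866} = \frac{2296717913}{121650}$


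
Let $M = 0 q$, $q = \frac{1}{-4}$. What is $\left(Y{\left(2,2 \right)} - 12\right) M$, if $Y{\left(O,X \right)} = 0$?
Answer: $0$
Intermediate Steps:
$q = - \frac{1}{4} \approx -0.25$
$M = 0$ ($M = 0 \left(- \frac{1}{4}\right) = 0$)
$\left(Y{\left(2,2 \right)} - 12\right) M = \left(0 - 12\right) 0 = \left(-12\right) 0 = 0$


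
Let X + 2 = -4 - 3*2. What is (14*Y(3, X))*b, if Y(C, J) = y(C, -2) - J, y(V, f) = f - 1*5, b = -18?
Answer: -1260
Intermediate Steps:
X = -12 (X = -2 + (-4 - 3*2) = -2 + (-4 - 6) = -2 - 10 = -12)
y(V, f) = -5 + f (y(V, f) = f - 5 = -5 + f)
Y(C, J) = -7 - J (Y(C, J) = (-5 - 2) - J = -7 - J)
(14*Y(3, X))*b = (14*(-7 - 1*(-12)))*(-18) = (14*(-7 + 12))*(-18) = (14*5)*(-18) = 70*(-18) = -1260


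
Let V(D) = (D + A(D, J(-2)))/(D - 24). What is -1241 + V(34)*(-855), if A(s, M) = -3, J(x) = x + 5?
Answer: -7783/2 ≈ -3891.5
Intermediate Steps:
J(x) = 5 + x
V(D) = (-3 + D)/(-24 + D) (V(D) = (D - 3)/(D - 24) = (-3 + D)/(-24 + D))
-1241 + V(34)*(-855) = -1241 + ((-3 + 34)/(-24 + 34))*(-855) = -1241 + (31/10)*(-855) = -1241 - 5301/2 = -7783/2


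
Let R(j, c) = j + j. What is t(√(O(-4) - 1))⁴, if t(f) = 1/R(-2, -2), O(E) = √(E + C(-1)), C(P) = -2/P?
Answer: 1/256 ≈ 0.0039063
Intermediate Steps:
R(j, c) = 2*j
O(E) = √(2 + E) (O(E) = √(E - 2/(-1)) = √(E - 2*(-1)) = √(E + 2) = √(2 + E))
t(f) = -¼ (t(f) = 1/(2*(-2)) = 1/(-4) = -¼)
t(√(O(-4) - 1))⁴ = (-¼)⁴ = 1/256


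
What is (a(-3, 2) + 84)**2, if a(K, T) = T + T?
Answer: 7744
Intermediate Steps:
a(K, T) = 2*T
(a(-3, 2) + 84)**2 = (2*2 + 84)**2 = (4 + 84)**2 = 88**2 = 7744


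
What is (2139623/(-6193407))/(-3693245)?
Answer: 2139623/22873769435715 ≈ 9.3541e-8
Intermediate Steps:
(2139623/(-6193407))/(-3693245) = (2139623*(-1/6193407))*(-1/3693245) = -2139623/6193407*(-1/3693245) = 2139623/22873769435715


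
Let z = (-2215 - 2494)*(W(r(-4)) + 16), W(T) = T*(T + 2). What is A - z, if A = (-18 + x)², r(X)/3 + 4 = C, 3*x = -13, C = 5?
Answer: 1318300/9 ≈ 1.4648e+5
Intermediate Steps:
x = -13/3 (x = (⅓)*(-13) = -13/3 ≈ -4.3333)
r(X) = 3 (r(X) = -12 + 3*5 = -12 + 15 = 3)
W(T) = T*(2 + T)
A = 4489/9 (A = (-18 - 13/3)² = (-67/3)² = 4489/9 ≈ 498.78)
z = -145979 (z = (-2215 - 2494)*(3*(2 + 3) + 16) = -4709*(3*5 + 16) = -4709*(15 + 16) = -4709*31 = -145979)
A - z = 4489/9 - 1*(-145979) = 4489/9 + 145979 = 1318300/9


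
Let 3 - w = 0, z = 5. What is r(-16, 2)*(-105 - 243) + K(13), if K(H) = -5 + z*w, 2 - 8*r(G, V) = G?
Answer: -773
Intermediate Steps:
w = 3 (w = 3 - 1*0 = 3 + 0 = 3)
r(G, V) = ¼ - G/8
K(H) = 10 (K(H) = -5 + 5*3 = -5 + 15 = 10)
r(-16, 2)*(-105 - 243) + K(13) = (¼ - ⅛*(-16))*(-105 - 243) + 10 = (¼ + 2)*(-348) + 10 = (9/4)*(-348) + 10 = -783 + 10 = -773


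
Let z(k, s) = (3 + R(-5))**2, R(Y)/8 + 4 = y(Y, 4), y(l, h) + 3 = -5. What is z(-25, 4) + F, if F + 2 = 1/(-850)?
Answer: 7349949/850 ≈ 8647.0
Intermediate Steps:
y(l, h) = -8 (y(l, h) = -3 - 5 = -8)
R(Y) = -96 (R(Y) = -32 + 8*(-8) = -32 - 64 = -96)
z(k, s) = 8649 (z(k, s) = (3 - 96)**2 = (-93)**2 = 8649)
F = -1701/850 (F = -2 + 1/(-850) = -2 - 1/850 = -1701/850 ≈ -2.0012)
z(-25, 4) + F = 8649 - 1701/850 = 7349949/850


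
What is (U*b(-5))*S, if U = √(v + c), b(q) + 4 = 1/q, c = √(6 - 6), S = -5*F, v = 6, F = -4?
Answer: -84*√6 ≈ -205.76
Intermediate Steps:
S = 20 (S = -5*(-4) = 20)
c = 0 (c = √0 = 0)
b(q) = -4 + 1/q
U = √6 (U = √(6 + 0) = √6 ≈ 2.4495)
(U*b(-5))*S = (√6*(-4 + 1/(-5)))*20 = (√6*(-4 - ⅕))*20 = (√6*(-21/5))*20 = -21*√6/5*20 = -84*√6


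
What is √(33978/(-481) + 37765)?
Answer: √8721004747/481 ≈ 194.15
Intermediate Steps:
√(33978/(-481) + 37765) = √(33978*(-1/481) + 37765) = √(-33978/481 + 37765) = √(18130987/481) = √8721004747/481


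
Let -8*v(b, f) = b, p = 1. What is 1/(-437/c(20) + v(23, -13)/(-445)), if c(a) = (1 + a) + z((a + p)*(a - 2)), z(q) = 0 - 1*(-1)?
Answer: -39160/777607 ≈ -0.050360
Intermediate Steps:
z(q) = 1 (z(q) = 0 + 1 = 1)
v(b, f) = -b/8
c(a) = 2 + a (c(a) = (1 + a) + 1 = 2 + a)
1/(-437/c(20) + v(23, -13)/(-445)) = 1/(-437/(2 + 20) - 1/8*23/(-445)) = 1/(-437/22 - 23/8*(-1/445)) = 1/(-437*1/22 + 23/3560) = 1/(-437/22 + 23/3560) = 1/(-777607/39160) = -39160/777607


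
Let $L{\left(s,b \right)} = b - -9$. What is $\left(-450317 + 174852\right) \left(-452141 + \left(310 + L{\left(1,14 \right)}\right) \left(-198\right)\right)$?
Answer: $142711529875$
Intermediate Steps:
$L{\left(s,b \right)} = 9 + b$ ($L{\left(s,b \right)} = b + 9 = 9 + b$)
$\left(-450317 + 174852\right) \left(-452141 + \left(310 + L{\left(1,14 \right)}\right) \left(-198\right)\right) = \left(-450317 + 174852\right) \left(-452141 + \left(310 + \left(9 + 14\right)\right) \left(-198\right)\right) = - 275465 \left(-452141 + \left(310 + 23\right) \left(-198\right)\right) = - 275465 \left(-452141 + 333 \left(-198\right)\right) = - 275465 \left(-452141 - 65934\right) = \left(-275465\right) \left(-518075\right) = 142711529875$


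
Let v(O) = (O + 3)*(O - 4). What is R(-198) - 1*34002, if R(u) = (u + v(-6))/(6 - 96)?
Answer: -510002/15 ≈ -34000.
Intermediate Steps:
v(O) = (-4 + O)*(3 + O) (v(O) = (3 + O)*(-4 + O) = (-4 + O)*(3 + O))
R(u) = -1/3 - u/90 (R(u) = (u + (-12 + (-6)**2 - 1*(-6)))/(6 - 96) = (u + (-12 + 36 + 6))/(-90) = (u + 30)*(-1/90) = (30 + u)*(-1/90) = -1/3 - u/90)
R(-198) - 1*34002 = (-1/3 - 1/90*(-198)) - 1*34002 = (-1/3 + 11/5) - 34002 = 28/15 - 34002 = -510002/15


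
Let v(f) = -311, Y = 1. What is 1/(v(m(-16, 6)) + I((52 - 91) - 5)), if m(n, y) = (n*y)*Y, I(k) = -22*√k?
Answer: I/(-311*I + 44*√11) ≈ -0.0026352 + 0.0012365*I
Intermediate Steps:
m(n, y) = n*y (m(n, y) = (n*y)*1 = n*y)
1/(v(m(-16, 6)) + I((52 - 91) - 5)) = 1/(-311 - 22*√((52 - 91) - 5)) = 1/(-311 - 22*√(-39 - 5)) = 1/(-311 - 44*I*√11)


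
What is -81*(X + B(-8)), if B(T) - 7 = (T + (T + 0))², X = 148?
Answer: -33291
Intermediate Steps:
B(T) = 7 + 4*T² (B(T) = 7 + (T + (T + 0))² = 7 + (T + T)² = 7 + (2*T)² = 7 + 4*T²)
-81*(X + B(-8)) = -81*(148 + (7 + 4*(-8)²)) = -81*(148 + (7 + 4*64)) = -81*(148 + (7 + 256)) = -81*(148 + 263) = -81*411 = -33291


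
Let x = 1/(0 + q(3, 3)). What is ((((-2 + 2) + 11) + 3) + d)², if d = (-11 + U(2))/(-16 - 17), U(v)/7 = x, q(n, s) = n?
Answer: 1993744/9801 ≈ 203.42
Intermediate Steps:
x = ⅓ (x = 1/(0 + 3) = 1/3 = ⅓ ≈ 0.33333)
U(v) = 7/3 (U(v) = 7*(⅓) = 7/3)
d = 26/99 (d = (-11 + 7/3)/(-16 - 17) = -26/3/(-33) = -26/3*(-1/33) = 26/99 ≈ 0.26263)
((((-2 + 2) + 11) + 3) + d)² = ((((-2 + 2) + 11) + 3) + 26/99)² = (((0 + 11) + 3) + 26/99)² = ((11 + 3) + 26/99)² = (14 + 26/99)² = (1412/99)² = 1993744/9801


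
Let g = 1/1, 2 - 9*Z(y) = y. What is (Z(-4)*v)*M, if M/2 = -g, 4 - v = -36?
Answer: -160/3 ≈ -53.333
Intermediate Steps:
Z(y) = 2/9 - y/9
v = 40 (v = 4 - 1*(-36) = 4 + 36 = 40)
g = 1
M = -2 (M = 2*(-1*1) = 2*(-1) = -2)
(Z(-4)*v)*M = ((2/9 - 1/9*(-4))*40)*(-2) = ((2/9 + 4/9)*40)*(-2) = ((2/3)*40)*(-2) = (80/3)*(-2) = -160/3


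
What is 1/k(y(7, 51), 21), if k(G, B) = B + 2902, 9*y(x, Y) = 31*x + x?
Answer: 1/2923 ≈ 0.00034211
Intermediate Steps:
y(x, Y) = 32*x/9 (y(x, Y) = (31*x + x)/9 = (32*x)/9 = 32*x/9)
k(G, B) = 2902 + B
1/k(y(7, 51), 21) = 1/(2902 + 21) = 1/2923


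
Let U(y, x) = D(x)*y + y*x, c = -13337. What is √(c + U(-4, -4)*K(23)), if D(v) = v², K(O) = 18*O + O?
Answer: I*√34313 ≈ 185.24*I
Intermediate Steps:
K(O) = 19*O
U(y, x) = x*y + y*x² (U(y, x) = x²*y + y*x = y*x² + x*y = x*y + y*x²)
√(c + U(-4, -4)*K(23)) = √(-13337 + (-4*(-4)*(1 - 4))*(19*23)) = √(-13337 - 4*(-4)*(-3)*437) = √(-13337 - 48*437) = √(-13337 - 20976) = √(-34313) = I*√34313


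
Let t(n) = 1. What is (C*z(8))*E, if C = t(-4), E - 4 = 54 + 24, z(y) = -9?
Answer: -738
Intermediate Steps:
E = 82 (E = 4 + (54 + 24) = 4 + 78 = 82)
C = 1
(C*z(8))*E = (1*(-9))*82 = -9*82 = -738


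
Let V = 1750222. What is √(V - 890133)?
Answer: √860089 ≈ 927.41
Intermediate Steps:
√(V - 890133) = √(1750222 - 890133) = √860089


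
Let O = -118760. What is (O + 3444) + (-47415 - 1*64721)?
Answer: -227452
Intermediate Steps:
(O + 3444) + (-47415 - 1*64721) = (-118760 + 3444) + (-47415 - 1*64721) = -115316 + (-47415 - 64721) = -115316 - 112136 = -227452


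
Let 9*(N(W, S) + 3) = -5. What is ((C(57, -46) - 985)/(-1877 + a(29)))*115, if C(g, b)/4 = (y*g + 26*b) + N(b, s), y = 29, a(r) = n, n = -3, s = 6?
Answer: -171557/3384 ≈ -50.697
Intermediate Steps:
a(r) = -3
N(W, S) = -32/9 (N(W, S) = -3 + (⅑)*(-5) = -3 - 5/9 = -32/9)
C(g, b) = -128/9 + 104*b + 116*g (C(g, b) = 4*((29*g + 26*b) - 32/9) = 4*((26*b + 29*g) - 32/9) = 4*(-32/9 + 26*b + 29*g) = -128/9 + 104*b + 116*g)
((C(57, -46) - 985)/(-1877 + a(29)))*115 = (((-128/9 + 104*(-46) + 116*57) - 985)/(-1877 - 3))*115 = (((-128/9 - 4784 + 6612) - 985)/(-1880))*115 = ((16324/9 - 985)*(-1/1880))*115 = ((7459/9)*(-1/1880))*115 = -7459/16920*115 = -171557/3384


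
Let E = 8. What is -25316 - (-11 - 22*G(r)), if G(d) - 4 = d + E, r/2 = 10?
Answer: -24601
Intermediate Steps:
r = 20 (r = 2*10 = 20)
G(d) = 12 + d (G(d) = 4 + (d + 8) = 4 + (8 + d) = 12 + d)
-25316 - (-11 - 22*G(r)) = -25316 - (-11 - 22*(12 + 20)) = -25316 - (-11 - 22*32) = -25316 - (-11 - 704) = -25316 - 1*(-715) = -25316 + 715 = -24601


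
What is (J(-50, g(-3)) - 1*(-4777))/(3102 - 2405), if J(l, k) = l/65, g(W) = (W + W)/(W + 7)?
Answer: 62091/9061 ≈ 6.8526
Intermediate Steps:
g(W) = 2*W/(7 + W) (g(W) = (2*W)/(7 + W) = 2*W/(7 + W))
J(l, k) = l/65 (J(l, k) = l*(1/65) = l/65)
(J(-50, g(-3)) - 1*(-4777))/(3102 - 2405) = ((1/65)*(-50) - 1*(-4777))/(3102 - 2405) = (-10/13 + 4777)/697 = (62091/13)*(1/697) = 62091/9061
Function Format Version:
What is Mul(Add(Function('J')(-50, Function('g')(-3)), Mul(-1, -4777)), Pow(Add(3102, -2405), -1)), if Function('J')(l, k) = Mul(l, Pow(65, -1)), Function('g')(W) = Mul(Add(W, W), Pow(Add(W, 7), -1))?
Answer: Rational(62091, 9061) ≈ 6.8526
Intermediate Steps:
Function('g')(W) = Mul(2, W, Pow(Add(7, W), -1)) (Function('g')(W) = Mul(Mul(2, W), Pow(Add(7, W), -1)) = Mul(2, W, Pow(Add(7, W), -1)))
Function('J')(l, k) = Mul(Rational(1, 65), l) (Function('J')(l, k) = Mul(l, Rational(1, 65)) = Mul(Rational(1, 65), l))
Mul(Add(Function('J')(-50, Function('g')(-3)), Mul(-1, -4777)), Pow(Add(3102, -2405), -1)) = Mul(Add(Mul(Rational(1, 65), -50), Mul(-1, -4777)), Pow(Add(3102, -2405), -1)) = Mul(Add(Rational(-10, 13), 4777), Pow(697, -1)) = Mul(Rational(62091, 13), Rational(1, 697)) = Rational(62091, 9061)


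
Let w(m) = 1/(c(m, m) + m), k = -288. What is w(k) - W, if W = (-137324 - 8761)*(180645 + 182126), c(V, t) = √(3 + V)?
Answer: 1470251424785409/27743 - I*√285/83229 ≈ 5.2995e+10 - 0.00020284*I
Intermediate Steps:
W = -52995401535 (W = -146085*362771 = -52995401535)
w(m) = 1/(m + √(3 + m)) (w(m) = 1/(√(3 + m) + m) = 1/(m + √(3 + m)))
w(k) - W = 1/(-288 + √(3 - 288)) - 1*(-52995401535) = 1/(-288 + √(-285)) + 52995401535 = 1/(-288 + I*√285) + 52995401535 = 52995401535 + 1/(-288 + I*√285)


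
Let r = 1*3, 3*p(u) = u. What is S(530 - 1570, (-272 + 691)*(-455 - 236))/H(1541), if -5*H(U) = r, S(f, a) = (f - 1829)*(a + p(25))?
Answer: -12459521890/9 ≈ -1.3844e+9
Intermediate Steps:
p(u) = u/3
S(f, a) = (-1829 + f)*(25/3 + a) (S(f, a) = (f - 1829)*(a + (⅓)*25) = (-1829 + f)*(a + 25/3) = (-1829 + f)*(25/3 + a))
r = 3
H(U) = -⅗ (H(U) = -⅕*3 = -⅗)
S(530 - 1570, (-272 + 691)*(-455 - 236))/H(1541) = (-45725/3 - 1829*(-272 + 691)*(-455 - 236) + 25*(530 - 1570)/3 + ((-272 + 691)*(-455 - 236))*(530 - 1570))/(-⅗) = (-45725/3 - 766351*(-691) + (25/3)*(-1040) + (419*(-691))*(-1040))*(-5/3) = (-45725/3 - 1829*(-289529) - 26000/3 - 289529*(-1040))*(-5/3) = (-45725/3 + 529548541 - 26000/3 + 301110160)*(-5/3) = (2491904378/3)*(-5/3) = -12459521890/9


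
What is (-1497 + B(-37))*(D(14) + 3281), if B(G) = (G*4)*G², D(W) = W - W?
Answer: -669681629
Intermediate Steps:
D(W) = 0
B(G) = 4*G³ (B(G) = (4*G)*G² = 4*G³)
(-1497 + B(-37))*(D(14) + 3281) = (-1497 + 4*(-37)³)*(0 + 3281) = (-1497 + 4*(-50653))*3281 = (-1497 - 202612)*3281 = -204109*3281 = -669681629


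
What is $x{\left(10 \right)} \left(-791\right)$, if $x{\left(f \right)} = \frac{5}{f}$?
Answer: $- \frac{791}{2} \approx -395.5$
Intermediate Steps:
$x{\left(10 \right)} \left(-791\right) = \frac{5}{10} \left(-791\right) = 5 \cdot \frac{1}{10} \left(-791\right) = \frac{1}{2} \left(-791\right) = - \frac{791}{2}$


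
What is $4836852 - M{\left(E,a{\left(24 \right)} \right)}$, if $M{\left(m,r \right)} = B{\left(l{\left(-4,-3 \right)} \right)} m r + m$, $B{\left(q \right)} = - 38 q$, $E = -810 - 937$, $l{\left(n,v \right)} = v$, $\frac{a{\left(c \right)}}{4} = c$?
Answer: $23957767$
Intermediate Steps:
$a{\left(c \right)} = 4 c$
$E = -1747$ ($E = -810 - 937 = -1747$)
$M{\left(m,r \right)} = m + 114 m r$ ($M{\left(m,r \right)} = \left(-38\right) \left(-3\right) m r + m = 114 m r + m = m + 114 m r$)
$4836852 - M{\left(E,a{\left(24 \right)} \right)} = 4836852 - - 1747 \left(1 + 114 \cdot 4 \cdot 24\right) = 4836852 - - 1747 \left(1 + 114 \cdot 96\right) = 4836852 - - 1747 \left(1 + 10944\right) = 4836852 - \left(-1747\right) 10945 = 4836852 - -19120915 = 4836852 + 19120915 = 23957767$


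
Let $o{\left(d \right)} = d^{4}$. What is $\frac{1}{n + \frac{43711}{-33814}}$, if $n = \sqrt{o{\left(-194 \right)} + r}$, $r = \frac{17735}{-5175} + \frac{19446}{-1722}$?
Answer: $\frac{62720786700990}{68726498493010655978653} + \frac{6860319576 \sqrt{70852116403687130}}{68726498493010655978653} \approx 2.6571 \cdot 10^{-5}$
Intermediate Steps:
$r = - \frac{624632}{42435}$ ($r = 17735 \left(- \frac{1}{5175}\right) + 19446 \left(- \frac{1}{1722}\right) = - \frac{3547}{1035} - \frac{463}{41} = - \frac{624632}{42435} \approx -14.72$)
$n = \frac{2 \sqrt{70852116403687130}}{14145}$ ($n = \sqrt{\left(-194\right)^{4} - \frac{624632}{42435}} = \sqrt{1416468496 - \frac{624632}{42435}} = \sqrt{\frac{60107840003128}{42435}} = \frac{2 \sqrt{70852116403687130}}{14145} \approx 37636.0$)
$\frac{1}{n + \frac{43711}{-33814}} = \frac{1}{\frac{2 \sqrt{70852116403687130}}{14145} + \frac{43711}{-33814}} = \frac{1}{\frac{2 \sqrt{70852116403687130}}{14145} + 43711 \left(- \frac{1}{33814}\right)} = \frac{1}{\frac{2 \sqrt{70852116403687130}}{14145} - \frac{43711}{33814}} = \frac{1}{- \frac{43711}{33814} + \frac{2 \sqrt{70852116403687130}}{14145}}$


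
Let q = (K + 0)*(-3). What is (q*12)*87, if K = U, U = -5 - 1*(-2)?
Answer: 9396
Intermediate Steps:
U = -3 (U = -5 + 2 = -3)
K = -3
q = 9 (q = (-3 + 0)*(-3) = -3*(-3) = 9)
(q*12)*87 = (9*12)*87 = 108*87 = 9396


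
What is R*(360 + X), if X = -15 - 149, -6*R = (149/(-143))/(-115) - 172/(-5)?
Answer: -18484662/16445 ≈ -1124.0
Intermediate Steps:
R = -188619/32890 (R = -((149/(-143))/(-115) - 172/(-5))/6 = -((149*(-1/143))*(-1/115) - 172*(-⅕))/6 = -(-149/143*(-1/115) + 172/5)/6 = -(149/16445 + 172/5)/6 = -⅙*565857/16445 = -188619/32890 ≈ -5.7348)
X = -164
R*(360 + X) = -188619*(360 - 164)/32890 = -188619/32890*196 = -18484662/16445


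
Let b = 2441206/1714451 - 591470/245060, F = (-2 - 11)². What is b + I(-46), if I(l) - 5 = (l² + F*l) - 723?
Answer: -267924988088517/42014336206 ≈ -6377.0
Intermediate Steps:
F = 169 (F = (-13)² = 169)
I(l) = -718 + l² + 169*l (I(l) = 5 + ((l² + 169*l) - 723) = 5 + (-723 + l² + 169*l) = -718 + l² + 169*l)
b = -41580439061/42014336206 (b = 2441206*(1/1714451) - 591470*1/245060 = 2441206/1714451 - 59147/24506 = -41580439061/42014336206 ≈ -0.98967)
b + I(-46) = -41580439061/42014336206 + (-718 + (-46)² + 169*(-46)) = -41580439061/42014336206 + (-718 + 2116 - 7774) = -41580439061/42014336206 - 6376 = -267924988088517/42014336206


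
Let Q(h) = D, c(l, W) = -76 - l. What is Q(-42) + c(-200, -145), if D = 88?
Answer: 212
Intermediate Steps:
Q(h) = 88
Q(-42) + c(-200, -145) = 88 + (-76 - 1*(-200)) = 88 + (-76 + 200) = 88 + 124 = 212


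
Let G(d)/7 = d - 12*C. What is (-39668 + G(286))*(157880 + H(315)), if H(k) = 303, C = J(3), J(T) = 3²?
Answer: -6077707226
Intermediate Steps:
J(T) = 9
C = 9
G(d) = -756 + 7*d (G(d) = 7*(d - 12*9) = 7*(d - 108) = 7*(-108 + d) = -756 + 7*d)
(-39668 + G(286))*(157880 + H(315)) = (-39668 + (-756 + 7*286))*(157880 + 303) = (-39668 + (-756 + 2002))*158183 = (-39668 + 1246)*158183 = -38422*158183 = -6077707226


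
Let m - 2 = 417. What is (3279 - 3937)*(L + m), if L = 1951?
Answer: -1559460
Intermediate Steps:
m = 419 (m = 2 + 417 = 419)
(3279 - 3937)*(L + m) = (3279 - 3937)*(1951 + 419) = -658*2370 = -1559460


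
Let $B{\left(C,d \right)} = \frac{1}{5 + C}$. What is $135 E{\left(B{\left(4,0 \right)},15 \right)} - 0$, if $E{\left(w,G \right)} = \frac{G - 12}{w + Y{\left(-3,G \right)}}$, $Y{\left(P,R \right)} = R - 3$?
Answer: $\frac{3645}{109} \approx 33.44$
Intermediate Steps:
$Y{\left(P,R \right)} = -3 + R$ ($Y{\left(P,R \right)} = R - 3 = -3 + R$)
$E{\left(w,G \right)} = \frac{-12 + G}{-3 + G + w}$ ($E{\left(w,G \right)} = \frac{G - 12}{w + \left(-3 + G\right)} = \frac{-12 + G}{-3 + G + w}$)
$135 E{\left(B{\left(4,0 \right)},15 \right)} - 0 = 135 \frac{-12 + 15}{-3 + 15 + \frac{1}{5 + 4}} - 0 = 135 \frac{1}{-3 + 15 + \frac{1}{9}} \cdot 3 + \left(9 - 9\right) = 135 \frac{1}{-3 + 15 + \frac{1}{9}} \cdot 3 + 0 = 135 \frac{1}{\frac{109}{9}} \cdot 3 + 0 = 135 \cdot \frac{9}{109} \cdot 3 + 0 = 135 \cdot \frac{27}{109} + 0 = \frac{3645}{109} + 0 = \frac{3645}{109}$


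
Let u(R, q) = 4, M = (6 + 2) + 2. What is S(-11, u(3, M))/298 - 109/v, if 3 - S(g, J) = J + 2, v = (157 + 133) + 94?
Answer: -16817/57216 ≈ -0.29392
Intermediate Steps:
v = 384 (v = 290 + 94 = 384)
M = 10 (M = 8 + 2 = 10)
S(g, J) = 1 - J (S(g, J) = 3 - (J + 2) = 3 - (2 + J) = 3 + (-2 - J) = 1 - J)
S(-11, u(3, M))/298 - 109/v = (1 - 1*4)/298 - 109/384 = (1 - 4)*(1/298) - 109*1/384 = -3*1/298 - 109/384 = -3/298 - 109/384 = -16817/57216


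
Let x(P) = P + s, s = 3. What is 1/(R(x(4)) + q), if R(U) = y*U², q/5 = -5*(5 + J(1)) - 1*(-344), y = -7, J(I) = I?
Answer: 1/1227 ≈ 0.00081500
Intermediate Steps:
x(P) = 3 + P (x(P) = P + 3 = 3 + P)
q = 1570 (q = 5*(-5*(5 + 1) - 1*(-344)) = 5*(-5*6 + 344) = 5*(-30 + 344) = 5*314 = 1570)
R(U) = -7*U²
1/(R(x(4)) + q) = 1/(-7*(3 + 4)² + 1570) = 1/(-7*7² + 1570) = 1/(-7*49 + 1570) = 1/(-343 + 1570) = 1/1227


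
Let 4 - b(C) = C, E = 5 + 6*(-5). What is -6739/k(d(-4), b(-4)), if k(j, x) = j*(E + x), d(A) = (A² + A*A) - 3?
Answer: 6739/493 ≈ 13.669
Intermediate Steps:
E = -25 (E = 5 - 30 = -25)
b(C) = 4 - C
d(A) = -3 + 2*A² (d(A) = (A² + A²) - 3 = 2*A² - 3 = -3 + 2*A²)
k(j, x) = j*(-25 + x)
-6739/k(d(-4), b(-4)) = -6739*1/((-25 + (4 - 1*(-4)))*(-3 + 2*(-4)²)) = -6739*1/((-25 + (4 + 4))*(-3 + 2*16)) = -6739*1/((-25 + 8)*(-3 + 32)) = -6739/(29*(-17)) = -6739/(-493) = -6739*(-1/493) = 6739/493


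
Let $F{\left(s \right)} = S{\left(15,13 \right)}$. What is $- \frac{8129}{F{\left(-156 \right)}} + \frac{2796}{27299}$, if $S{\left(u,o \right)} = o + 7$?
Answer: $- \frac{221857651}{545980} \approx -406.35$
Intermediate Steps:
$S{\left(u,o \right)} = 7 + o$
$F{\left(s \right)} = 20$ ($F{\left(s \right)} = 7 + 13 = 20$)
$- \frac{8129}{F{\left(-156 \right)}} + \frac{2796}{27299} = - \frac{8129}{20} + \frac{2796}{27299} = - \frac{221857651}{545980}$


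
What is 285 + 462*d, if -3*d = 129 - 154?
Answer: 4135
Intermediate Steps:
d = 25/3 (d = -(129 - 154)/3 = -⅓*(-25) = 25/3 ≈ 8.3333)
285 + 462*d = 285 + 462*(25/3) = 285 + 3850 = 4135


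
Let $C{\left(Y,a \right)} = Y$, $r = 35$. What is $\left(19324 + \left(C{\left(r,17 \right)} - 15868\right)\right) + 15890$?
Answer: $19381$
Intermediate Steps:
$\left(19324 + \left(C{\left(r,17 \right)} - 15868\right)\right) + 15890 = \left(19324 + \left(35 - 15868\right)\right) + 15890 = \left(19324 - 15833\right) + 15890 = 3491 + 15890 = 19381$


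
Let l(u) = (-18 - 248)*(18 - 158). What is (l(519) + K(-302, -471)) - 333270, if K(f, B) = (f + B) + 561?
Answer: -296242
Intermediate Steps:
l(u) = 37240 (l(u) = -266*(-140) = 37240)
K(f, B) = 561 + B + f (K(f, B) = (B + f) + 561 = 561 + B + f)
(l(519) + K(-302, -471)) - 333270 = (37240 + (561 - 471 - 302)) - 333270 = (37240 - 212) - 333270 = 37028 - 333270 = -296242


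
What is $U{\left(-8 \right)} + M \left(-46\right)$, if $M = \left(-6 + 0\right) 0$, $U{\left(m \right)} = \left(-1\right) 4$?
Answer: $-4$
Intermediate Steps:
$U{\left(m \right)} = -4$
$M = 0$ ($M = \left(-6\right) 0 = 0$)
$U{\left(-8 \right)} + M \left(-46\right) = -4 + 0 \left(-46\right) = -4 + 0 = -4$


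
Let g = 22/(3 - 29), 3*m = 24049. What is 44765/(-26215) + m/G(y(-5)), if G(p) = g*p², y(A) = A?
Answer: -235220288/617925 ≈ -380.66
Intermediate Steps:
m = 24049/3 (m = (⅓)*24049 = 24049/3 ≈ 8016.3)
g = -11/13 (g = 22/(-26) = 22*(-1/26) = -11/13 ≈ -0.84615)
G(p) = -11*p²/13
44765/(-26215) + m/G(y(-5)) = 44765/(-26215) + 24049/(3*((-11/13*(-5)²))) = 44765*(-1/26215) + 24049/(3*((-11/13*25))) = -1279/749 + 24049/(3*(-275/13)) = -1279/749 + (24049/3)*(-13/275) = -1279/749 - 312637/825 = -235220288/617925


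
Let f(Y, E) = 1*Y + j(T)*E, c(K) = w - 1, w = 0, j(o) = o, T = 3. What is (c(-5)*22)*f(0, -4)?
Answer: 264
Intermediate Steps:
c(K) = -1 (c(K) = 0 - 1 = -1)
f(Y, E) = Y + 3*E (f(Y, E) = 1*Y + 3*E = Y + 3*E)
(c(-5)*22)*f(0, -4) = (-1*22)*(0 + 3*(-4)) = -22*(0 - 12) = -22*(-12) = 264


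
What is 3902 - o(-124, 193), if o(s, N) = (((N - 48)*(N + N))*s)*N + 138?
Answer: 1339477804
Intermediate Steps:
o(s, N) = 138 + 2*s*N**2*(-48 + N) (o(s, N) = (((-48 + N)*(2*N))*s)*N + 138 = ((2*N*(-48 + N))*s)*N + 138 = (2*N*s*(-48 + N))*N + 138 = 2*s*N**2*(-48 + N) + 138 = 138 + 2*s*N**2*(-48 + N))
3902 - o(-124, 193) = 3902 - (138 - 96*(-124)*193**2 + 2*(-124)*193**3) = 3902 - (138 - 96*(-124)*37249 + 2*(-124)*7189057) = 3902 - (138 + 443412096 - 1782886136) = 3902 - 1*(-1339473902) = 3902 + 1339473902 = 1339477804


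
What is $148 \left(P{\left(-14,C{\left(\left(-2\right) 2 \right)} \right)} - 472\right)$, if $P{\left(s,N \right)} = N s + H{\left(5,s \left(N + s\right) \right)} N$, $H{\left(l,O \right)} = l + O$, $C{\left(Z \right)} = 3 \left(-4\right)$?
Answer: $-700336$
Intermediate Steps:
$C{\left(Z \right)} = -12$
$H{\left(l,O \right)} = O + l$
$P{\left(s,N \right)} = N s + N \left(5 + s \left(N + s\right)\right)$ ($P{\left(s,N \right)} = N s + \left(s \left(N + s\right) + 5\right) N = N s + \left(5 + s \left(N + s\right)\right) N = N s + N \left(5 + s \left(N + s\right)\right)$)
$148 \left(P{\left(-14,C{\left(\left(-2\right) 2 \right)} \right)} - 472\right) = 148 \left(- 12 \left(5 - 14 - 14 \left(-12 - 14\right)\right) - 472\right) = 148 \left(- 12 \left(5 - 14 - -364\right) - 472\right) = 148 \left(- 12 \left(5 - 14 + 364\right) - 472\right) = 148 \left(\left(-12\right) 355 - 472\right) = 148 \left(-4260 - 472\right) = 148 \left(-4732\right) = -700336$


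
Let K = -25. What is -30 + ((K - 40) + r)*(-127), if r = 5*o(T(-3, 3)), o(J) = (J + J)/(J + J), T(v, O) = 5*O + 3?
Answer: 7590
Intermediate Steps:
T(v, O) = 3 + 5*O
o(J) = 1 (o(J) = (2*J)/((2*J)) = (2*J)*(1/(2*J)) = 1)
r = 5 (r = 5*1 = 5)
-30 + ((K - 40) + r)*(-127) = -30 + ((-25 - 40) + 5)*(-127) = -30 + (-65 + 5)*(-127) = -30 - 60*(-127) = -30 + 7620 = 7590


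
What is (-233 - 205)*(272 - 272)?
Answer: 0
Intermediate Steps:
(-233 - 205)*(272 - 272) = -438*0 = 0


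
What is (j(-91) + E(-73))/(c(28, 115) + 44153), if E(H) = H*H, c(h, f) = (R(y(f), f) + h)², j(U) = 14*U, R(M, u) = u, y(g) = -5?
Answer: 4055/64602 ≈ 0.062769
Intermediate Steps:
c(h, f) = (f + h)²
E(H) = H²
(j(-91) + E(-73))/(c(28, 115) + 44153) = (14*(-91) + (-73)²)/((115 + 28)² + 44153) = (-1274 + 5329)/(143² + 44153) = 4055/(20449 + 44153) = 4055/64602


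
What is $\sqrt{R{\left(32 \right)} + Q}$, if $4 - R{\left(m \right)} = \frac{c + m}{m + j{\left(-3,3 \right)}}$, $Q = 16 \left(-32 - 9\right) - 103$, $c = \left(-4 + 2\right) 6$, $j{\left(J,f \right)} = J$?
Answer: $\frac{3 i \sqrt{70615}}{29} \approx 27.49 i$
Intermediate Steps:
$c = -12$ ($c = \left(-2\right) 6 = -12$)
$Q = -759$ ($Q = 16 \left(-32 - 9\right) - 103 = 16 \left(-41\right) - 103 = -656 - 103 = -759$)
$R{\left(m \right)} = 4 - \frac{-12 + m}{-3 + m}$ ($R{\left(m \right)} = 4 - \frac{-12 + m}{m - 3} = 4 - \frac{-12 + m}{-3 + m}$)
$\sqrt{R{\left(32 \right)} + Q} = \sqrt{3 \cdot 32 \frac{1}{-3 + 32} - 759} = \sqrt{3 \cdot 32 \cdot \frac{1}{29} - 759} = \sqrt{\frac{96}{29} - 759} = \sqrt{- \frac{21915}{29}} = \frac{3 i \sqrt{70615}}{29}$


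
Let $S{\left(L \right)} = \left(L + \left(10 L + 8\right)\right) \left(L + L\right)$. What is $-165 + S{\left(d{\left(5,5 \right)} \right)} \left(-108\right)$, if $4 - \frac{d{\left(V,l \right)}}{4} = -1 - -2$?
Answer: $-363045$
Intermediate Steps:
$d{\left(V,l \right)} = 12$ ($d{\left(V,l \right)} = 16 - 4 \left(-1 - -2\right) = 16 - 4 \left(-1 + 2\right) = 16 - 4 = 12$)
$S{\left(L \right)} = 2 L \left(8 + 11 L\right)$ ($S{\left(L \right)} = \left(L + \left(8 + 10 L\right)\right) 2 L = \left(8 + 11 L\right) 2 L = 2 L \left(8 + 11 L\right)$)
$-165 + S{\left(d{\left(5,5 \right)} \right)} \left(-108\right) = -165 + 2 \cdot 12 \left(8 + 11 \cdot 12\right) \left(-108\right) = -165 + 2 \cdot 12 \left(8 + 132\right) \left(-108\right) = -165 + 2 \cdot 12 \cdot 140 \left(-108\right) = -165 + 3360 \left(-108\right) = -165 - 362880 = -363045$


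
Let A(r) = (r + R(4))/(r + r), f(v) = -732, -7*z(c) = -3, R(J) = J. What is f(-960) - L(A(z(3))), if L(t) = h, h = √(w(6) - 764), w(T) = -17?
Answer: -732 - I*√781 ≈ -732.0 - 27.946*I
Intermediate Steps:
z(c) = 3/7 (z(c) = -⅐*(-3) = 3/7)
A(r) = (4 + r)/(2*r) (A(r) = (r + 4)/(r + r) = (4 + r)/((2*r)) = (4 + r)*(1/(2*r)) = (4 + r)/(2*r))
h = I*√781 (h = √(-17 - 764) = √(-781) = I*√781 ≈ 27.946*I)
L(t) = I*√781
f(-960) - L(A(z(3))) = -732 - I*√781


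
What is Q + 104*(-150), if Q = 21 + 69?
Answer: -15510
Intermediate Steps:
Q = 90
Q + 104*(-150) = 90 + 104*(-150) = 90 - 15600 = -15510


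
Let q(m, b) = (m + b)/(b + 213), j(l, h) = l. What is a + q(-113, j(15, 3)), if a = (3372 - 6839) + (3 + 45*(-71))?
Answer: -759175/114 ≈ -6659.4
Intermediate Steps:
a = -6659 (a = -3467 + (3 - 3195) = -3467 - 3192 = -6659)
q(m, b) = (b + m)/(213 + b)
a + q(-113, j(15, 3)) = -6659 + (15 - 113)/(213 + 15) = -6659 - 98/228 = -6659 + (1/228)*(-98) = -6659 - 49/114 = -759175/114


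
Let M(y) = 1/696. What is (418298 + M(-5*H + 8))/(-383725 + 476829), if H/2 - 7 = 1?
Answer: 291135409/64800384 ≈ 4.4928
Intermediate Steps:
H = 16 (H = 14 + 2*1 = 14 + 2 = 16)
M(y) = 1/696
(418298 + M(-5*H + 8))/(-383725 + 476829) = (418298 + 1/696)/(-383725 + 476829) = (291135409/696)/93104 = (291135409/696)*(1/93104) = 291135409/64800384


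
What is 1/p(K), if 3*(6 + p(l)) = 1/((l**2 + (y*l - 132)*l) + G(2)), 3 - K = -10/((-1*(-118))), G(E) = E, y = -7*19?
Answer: -17348466/104094277 ≈ -0.16666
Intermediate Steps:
y = -133
K = 182/59 (K = 3 - (-10)/((-1*(-118))) = 3 - (-10)/118 = 3 - 1*(-5/59) = 3 + 5/59 = 182/59 ≈ 3.0847)
p(l) = -6 + 1/(3*(2 + l**2 + l*(-132 - 133*l))) (p(l) = -6 + 1/(3*((l**2 + (-133*l - 132)*l) + 2)) = -6 + 1/(3*((l**2 + (-132 - 133*l)*l) + 2)) = -6 + 1/(3*((l**2 + l*(-132 - 133*l)) + 2)) = -6 + 1/(3*(2 + l**2 + l*(-132 - 133*l))))
1/p(K) = 1/((-35 + 2376*(182/59) + 2376*(182/59)**2)/(6*(1 - 66*182/59 - 66*(182/59)**2))) = 1/((-35 + 432432/59 + 2376*(33124/3481))/(6*(1 - 12012/59 - 66*33124/3481))) = 1/((-35 + 432432/59 + 78702624/3481)/(6*(1 - 12012/59 - 2186184/3481))) = 1/((1/6)*(104094277/3481)/(-2891411/3481)) = 1/((1/6)*(-3481/2891411)*(104094277/3481)) = 1/(-104094277/17348466) = -17348466/104094277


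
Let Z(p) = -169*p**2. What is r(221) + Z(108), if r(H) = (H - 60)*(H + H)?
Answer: -1900054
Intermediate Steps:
r(H) = 2*H*(-60 + H) (r(H) = (-60 + H)*(2*H) = 2*H*(-60 + H))
r(221) + Z(108) = 2*221*(-60 + 221) - 169*108**2 = 2*221*161 - 169*11664 = 71162 - 1971216 = -1900054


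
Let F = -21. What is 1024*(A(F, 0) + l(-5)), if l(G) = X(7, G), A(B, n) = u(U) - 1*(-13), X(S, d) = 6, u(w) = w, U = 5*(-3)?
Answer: 4096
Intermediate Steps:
U = -15
A(B, n) = -2 (A(B, n) = -15 - 1*(-13) = -15 + 13 = -2)
l(G) = 6
1024*(A(F, 0) + l(-5)) = 1024*(-2 + 6) = 1024*4 = 4096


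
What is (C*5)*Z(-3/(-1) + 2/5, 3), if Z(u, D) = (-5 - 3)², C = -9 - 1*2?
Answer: -3520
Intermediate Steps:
C = -11 (C = -9 - 2 = -11)
Z(u, D) = 64 (Z(u, D) = (-8)² = 64)
(C*5)*Z(-3/(-1) + 2/5, 3) = -11*5*64 = -55*64 = -3520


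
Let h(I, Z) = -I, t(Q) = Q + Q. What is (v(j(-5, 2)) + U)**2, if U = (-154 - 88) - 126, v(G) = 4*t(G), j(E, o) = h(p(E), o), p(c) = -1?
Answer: 129600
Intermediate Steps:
t(Q) = 2*Q
j(E, o) = 1 (j(E, o) = -1*(-1) = 1)
v(G) = 8*G (v(G) = 4*(2*G) = 8*G)
U = -368 (U = -242 - 126 = -368)
(v(j(-5, 2)) + U)**2 = (8*1 - 368)**2 = (8 - 368)**2 = (-360)**2 = 129600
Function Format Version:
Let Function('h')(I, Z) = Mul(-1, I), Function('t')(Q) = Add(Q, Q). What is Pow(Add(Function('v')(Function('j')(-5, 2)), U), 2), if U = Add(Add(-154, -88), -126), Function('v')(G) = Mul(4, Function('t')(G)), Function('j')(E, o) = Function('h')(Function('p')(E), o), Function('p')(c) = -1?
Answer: 129600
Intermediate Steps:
Function('t')(Q) = Mul(2, Q)
Function('j')(E, o) = 1 (Function('j')(E, o) = Mul(-1, -1) = 1)
Function('v')(G) = Mul(8, G) (Function('v')(G) = Mul(4, Mul(2, G)) = Mul(8, G))
U = -368 (U = Add(-242, -126) = -368)
Pow(Add(Function('v')(Function('j')(-5, 2)), U), 2) = Pow(Add(Mul(8, 1), -368), 2) = Pow(Add(8, -368), 2) = Pow(-360, 2) = 129600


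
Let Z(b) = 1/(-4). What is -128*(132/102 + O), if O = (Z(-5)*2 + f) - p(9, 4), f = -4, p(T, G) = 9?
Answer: 26560/17 ≈ 1562.4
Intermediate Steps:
Z(b) = -1/4
O = -27/2 (O = (-1/4*2 - 4) - 1*9 = (-1/2 - 4) - 9 = -9/2 - 9 = -27/2 ≈ -13.500)
-128*(132/102 + O) = -128*(132/102 - 27/2) = -128*(132*(1/102) - 27/2) = -128*(22/17 - 27/2) = -128*(-415/34) = 26560/17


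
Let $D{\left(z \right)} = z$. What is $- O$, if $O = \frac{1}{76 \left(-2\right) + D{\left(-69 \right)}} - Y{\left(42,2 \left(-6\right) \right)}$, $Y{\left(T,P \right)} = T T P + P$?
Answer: $- \frac{4680779}{221} \approx -21180.0$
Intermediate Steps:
$Y{\left(T,P \right)} = P + P T^{2}$ ($Y{\left(T,P \right)} = T^{2} P + P = P T^{2} + P = P + P T^{2}$)
$O = \frac{4680779}{221}$ ($O = \frac{1}{76 \left(-2\right) - 69} - 2 \left(-6\right) \left(1 + 42^{2}\right) = \frac{1}{-152 - 69} - - 12 \left(1 + 1764\right) = \frac{1}{-221} - \left(-12\right) 1765 = - \frac{1}{221} - -21180 = - \frac{1}{221} + 21180 = \frac{4680779}{221} \approx 21180.0$)
$- O = \left(-1\right) \frac{4680779}{221} = - \frac{4680779}{221}$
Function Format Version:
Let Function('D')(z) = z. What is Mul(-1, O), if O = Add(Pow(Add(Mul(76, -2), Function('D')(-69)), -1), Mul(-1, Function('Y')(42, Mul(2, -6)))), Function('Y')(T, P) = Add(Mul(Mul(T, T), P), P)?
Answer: Rational(-4680779, 221) ≈ -21180.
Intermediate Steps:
Function('Y')(T, P) = Add(P, Mul(P, Pow(T, 2))) (Function('Y')(T, P) = Add(Mul(Pow(T, 2), P), P) = Add(Mul(P, Pow(T, 2)), P) = Add(P, Mul(P, Pow(T, 2))))
O = Rational(4680779, 221) (O = Add(Pow(Add(Mul(76, -2), -69), -1), Mul(-1, Mul(Mul(2, -6), Add(1, Pow(42, 2))))) = Add(Pow(Add(-152, -69), -1), Mul(-1, Mul(-12, Add(1, 1764)))) = Add(Pow(-221, -1), Mul(-1, Mul(-12, 1765))) = Add(Rational(-1, 221), Mul(-1, -21180)) = Add(Rational(-1, 221), 21180) = Rational(4680779, 221) ≈ 21180.)
Mul(-1, O) = Mul(-1, Rational(4680779, 221)) = Rational(-4680779, 221)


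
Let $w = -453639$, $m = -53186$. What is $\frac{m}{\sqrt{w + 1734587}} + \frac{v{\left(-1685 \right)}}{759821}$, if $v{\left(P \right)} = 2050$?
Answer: $\frac{2050}{759821} - \frac{26593 \sqrt{320237}}{320237} \approx -46.99$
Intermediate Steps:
$\frac{m}{\sqrt{w + 1734587}} + \frac{v{\left(-1685 \right)}}{759821} = - \frac{53186}{\sqrt{-453639 + 1734587}} + \frac{2050}{759821} = - \frac{53186}{\sqrt{1280948}} + 2050 \cdot \frac{1}{759821} = - \frac{53186}{2 \sqrt{320237}} + \frac{2050}{759821} = - 53186 \frac{\sqrt{320237}}{640474} + \frac{2050}{759821} = - \frac{26593 \sqrt{320237}}{320237} + \frac{2050}{759821} = \frac{2050}{759821} - \frac{26593 \sqrt{320237}}{320237}$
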